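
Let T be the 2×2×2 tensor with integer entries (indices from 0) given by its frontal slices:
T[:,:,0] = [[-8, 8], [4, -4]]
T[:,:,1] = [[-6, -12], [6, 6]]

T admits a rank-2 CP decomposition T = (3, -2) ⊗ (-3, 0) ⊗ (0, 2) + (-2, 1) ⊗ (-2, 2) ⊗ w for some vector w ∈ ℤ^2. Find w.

Subtract the known terms from T to get the rank-1 residual R = (-2, 1) ⊗ (-2, 2) ⊗ w, so R[i,j,k] = a[i]·b[j]·w[k]. Pick indices with nonzero a[0]·b[0] = (-2)·(-2) = 4. Only the fibre through (0,0,·) is needed: R[0,0,:] = T[0,0,:] − Σₗ aₗ[0]bₗ[0]cₗ = [-8, -6] − (3)·(-3)·(0, 2) = [-8, 12]. Then w[k] = R[0,0,k] / 4 for each k, giving w = [-8, 12] / 4 = (-2, 3).

w = (-2, 3)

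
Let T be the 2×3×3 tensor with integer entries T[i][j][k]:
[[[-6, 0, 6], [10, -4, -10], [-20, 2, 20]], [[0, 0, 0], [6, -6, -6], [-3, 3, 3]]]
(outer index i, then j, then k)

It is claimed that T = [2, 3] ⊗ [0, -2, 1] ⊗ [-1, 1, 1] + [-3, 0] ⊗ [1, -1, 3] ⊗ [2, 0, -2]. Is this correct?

Yes

Reconstruct entrywise from the claimed factors. For example, T[1,1,0] = 6 and Σₗ aₗ[1]bₗ[1]cₗ[0] = (3)·(-2)·(-1) + (0)·(-1)·(2) = 6; checking all 18 entries, every one matches. The claim holds.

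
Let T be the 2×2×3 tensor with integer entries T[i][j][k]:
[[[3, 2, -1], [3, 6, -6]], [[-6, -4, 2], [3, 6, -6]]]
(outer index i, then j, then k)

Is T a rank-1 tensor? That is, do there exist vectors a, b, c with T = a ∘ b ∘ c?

No

The mode-3 unfolding of T (rows indexed by k, columns by (i,j) = (0,0), (0,1), (1,0), (1,1)) is [[3, 3, -6, 3], [2, 6, -4, 6], [-1, -6, 2, -6]].
There the 2×2 minor on rows k ∈ {0, 1}, columns (i,j) ∈ {(0,0), (0,1)} is det [[3, 3], [2, 6]] = 12 ≠ 0, so this unfolding has rank ≥ 2; CP rank is at least every unfolding rank, so rank(T) ≥ 2.
In particular rank(T) ≥ 2 > 1, so T is not rank-1.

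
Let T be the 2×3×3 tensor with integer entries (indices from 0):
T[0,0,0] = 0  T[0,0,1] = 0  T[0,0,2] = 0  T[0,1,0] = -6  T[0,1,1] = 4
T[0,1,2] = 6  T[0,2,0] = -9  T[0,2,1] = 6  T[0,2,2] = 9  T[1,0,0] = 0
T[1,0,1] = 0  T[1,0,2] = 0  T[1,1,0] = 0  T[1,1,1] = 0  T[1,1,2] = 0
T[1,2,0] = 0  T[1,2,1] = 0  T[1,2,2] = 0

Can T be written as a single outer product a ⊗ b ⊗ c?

Yes

If T = a ⊗ b ⊗ c then every fibre of T is a multiple of the corresponding factor, so read the factors off the fibres through the nonzero entry T[0,1,0] = -6.
The mode-1 fibre T[:,1,0] = [-6, 0] gives a = [1, 0] (primitive direction); the mode-2 fibre T[0,:,0] = [0, -6, -9] gives b = [0, 2, 3]; then c[k] = T[0,1,k] / (a[0]·b[1]) = [-6, 4, 6] / 2 = [-3, 2, 3].
Expanding [1, 0] ⊗ [0, 2, 3] ⊗ [-3, 2, 3] reproduces all 18 entries of T, so T = [1, 0] ⊗ [0, 2, 3] ⊗ [-3, 2, 3] and rank(T) ≤ 1.
Equivalently every frontal slice T[:,:,k] is c[k] times the rank-1 matrix [1, 0] ⊗ [0, 2, 3]. So T has rank 1 (it is nonzero).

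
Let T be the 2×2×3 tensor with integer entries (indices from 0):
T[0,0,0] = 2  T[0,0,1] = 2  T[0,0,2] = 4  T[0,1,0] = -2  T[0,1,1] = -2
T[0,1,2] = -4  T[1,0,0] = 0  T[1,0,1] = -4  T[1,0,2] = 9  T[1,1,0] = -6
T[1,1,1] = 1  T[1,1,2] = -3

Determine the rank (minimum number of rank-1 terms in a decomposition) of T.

Lower bound: the mode-3 unfolding of T (rows indexed by k, columns by (i,j) = (0,0), (0,1), (1,0), (1,1)) is [[2, -2, 0, -6], [2, -2, -4, 1], [4, -4, 9, -3]].
There the 3×3 minor on rows k ∈ {0, 1, 2}, columns (i,j) ∈ {(0,0), (1,0), (1,1)} is det [[2, 0, -6], [2, -4, 1], [4, 9, -3]] = -198 ≠ 0, so this unfolding has rank ≥ 3; CP rank is at least every unfolding rank, so rank(T) ≥ 3. (Flattening ranks never certify an upper bound on CP rank; for that we must actually write T with 3 rank-1 terms.)
Upper bound: T is a sum of 3 rank-1 terms, T = [0, 1] ⊗ [2, 1] ⊗ [-2, -1, 2] + [1, 2] ⊗ [1, -1] ⊗ [2, -2, 2] + [2, 1] ⊗ [1, -1] ⊗ [0, 2, 1] (one valid choice — decompositions are not unique — normalised so each a, b is primitive with positive first nonzero entry; check it by expanding all entries), so rank(T) ≤ 3.
These bounds meet, so rank(T) = 3.

3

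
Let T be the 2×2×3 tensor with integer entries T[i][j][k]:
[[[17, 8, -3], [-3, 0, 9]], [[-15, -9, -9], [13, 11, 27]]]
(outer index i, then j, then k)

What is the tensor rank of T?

Lower bound: the mode-3 unfolding of T (rows indexed by k, columns by (i,j) = (0,0), (0,1), (1,0), (1,1)) is [[17, -3, -15, 13], [8, 0, -9, 11], [-3, 9, -9, 27]].
There the 2×2 minor on rows k ∈ {0, 1}, columns (i,j) ∈ {(0,0), (0,1)} is det [[17, -3], [8, 0]] = 24 ≠ 0, so this unfolding has rank ≥ 2; CP rank is at least every unfolding rank, so rank(T) ≥ 2. (This is only a lower bound: in general the CP rank may exceed every unfolding rank, so we still need to exhibit 2 rank-1 terms summing to T.)
Upper bound — finding two terms. Write S_k = T[:,:,k] for the frontal slices: S₀ = [[17, -3], [-15, 13]], S₁ = [[8, 0], [-9, 11]], S₂ = [[-3, 9], [-9, 27]].
If T = a₁ ⊗ b₁ ⊗ c₁ + a₂ ⊗ b₂ ⊗ c₂ then each S_k = c₁[k]·a₁b₁ᵀ + c₂[k]·a₂b₂ᵀ. S₀ and S₁ are linearly independent, so a₁b₁ᵀ and a₂b₂ᵀ must span the same plane of matrices: they are the rank-1 matrices of the form x·S₀ + y·S₁.
det(x·S₀ + y·S₁) is 176·x² + 264·xy + 88·y² = 88·(x + y)(2·x + y), vanishing at (x:y) = (1:-1) and (1:-2).
M₁ = S₀ − S₁ = [[9, -3], [-6, 2]] = (3, -2)(3, -1)ᵀ and M₂ = S₀ − 2·S₁ = [[1, -3], [3, -9]] = (1, 3)(1, -3)ᵀ, so take a₁ = (3, -2), b₁ = (3, -1), a₂ = (1, 3), b₂ = (1, -3).
Each slice is an integer combination of E₁ = a₁b₁ᵀ and E₂ = a₂b₂ᵀ: S₀ = 2·E₁ − E₂, S₁ = E₁ − E₂, S₂ = −3·E₂; reading off coefficients, c₁ = (2, 1, 0) and c₂ = (-1, -1, -3).
Hence T = (3, -2) ⊗ (3, -1) ⊗ (2, 1, 0) + (1, 3) ⊗ (1, -3) ⊗ (-1, -1, -3), so rank(T) ≤ 2.
These bounds meet, so rank(T) = 2.

2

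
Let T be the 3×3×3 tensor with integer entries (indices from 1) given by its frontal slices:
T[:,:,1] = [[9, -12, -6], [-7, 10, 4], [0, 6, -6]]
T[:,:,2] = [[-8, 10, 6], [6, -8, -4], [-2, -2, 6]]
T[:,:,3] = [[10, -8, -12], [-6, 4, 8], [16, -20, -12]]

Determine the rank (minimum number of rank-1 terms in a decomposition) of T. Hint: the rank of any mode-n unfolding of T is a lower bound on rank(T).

Lower bound: the mode-1 unfolding of T (rows indexed by i, columns by (j,k) = (1,1), (1,2), (1,3), (2,1), (2,2), (2,3), (3,1), (3,2), (3,3)) is [[9, -8, 10, -12, 10, -8, -6, 6, -12], [-7, 6, -6, 10, -8, 4, 4, -4, 8], [0, -2, 16, 6, -2, -20, -6, 6, -12]].
There the 2×2 minor on rows i ∈ {1, 2}, columns (j,k) ∈ {(1,1), (1,2)} is det [[9, -8], [-7, 6]] = -2 ≠ 0, so this unfolding has rank ≥ 2; CP rank is at least every unfolding rank, so rank(T) ≥ 2. (Unfolding ranks only ever bound the CP rank from below — rank(T) can be strictly larger than all of them — so the matching upper bound has to come from an explicit 2-term decomposition.)
Upper bound — finding two terms. Write S_k = T[:,:,k] for the frontal slices: S₁ = [[9, -12, -6], [-7, 10, 4], [0, 6, -6]], S₂ = [[-8, 10, 6], [6, -8, -4], [-2, -2, 6]], S₃ = [[10, -8, -12], [-6, 4, 8], [16, -20, -12]].
If T = a₁ (x) b₁ (x) c₁ + a₂ (x) b₂ (x) c₂ then each S_k = c₁[k]·a₁b₁ᵀ + c₂[k]·a₂b₂ᵀ. S₁ and S₂ are linearly independent, so a₁b₁ᵀ and a₂b₂ᵀ must span the same plane of matrices: they are the rank-1 matrices of the form x·S₁ + y·S₂.
The 2×2 minor of x·S₁ + y·S₂ on rows {1,2}, columns {1,2} is 6·x² − 10·xy + 4·y² = 2·(3·x − 2·y)(x − y), vanishing at (x:y) = (2:3) and (1:1).
M₁ = 2·S₁ + 3·S₂ = [[-6, 6, 6], [4, -4, -4], [-6, 6, 6]] = (-2)·[3, -2, 3][1, -1, -1]ᵀ and M₂ = S₁ + S₂ = [[1, -2, 0], [-1, 2, 0], [-2, 4, 0]] = [1, -1, -2][1, -2, 0]ᵀ, so take a₁ = [3, -2, 3], b₁ = [1, -1, -1], a₂ = [1, -1, -2], b₂ = [1, -2, 0].
Each slice is an integer combination of E₁ = a₁b₁ᵀ and E₂ = a₂b₂ᵀ: S₁ = 2·E₁ + 3·E₂, S₂ = −2·E₁ − 2·E₂, S₃ = 4·E₁ − 2·E₂; reading off coefficients, c₁ = [2, -2, 4] and c₂ = [3, -2, -2].
Hence T = [3, -2, 3] (x) [1, -1, -1] (x) [2, -2, 4] + [1, -1, -2] (x) [1, -2, 0] (x) [3, -2, -2], so rank(T) ≤ 2.
These bounds meet, so rank(T) = 2.

2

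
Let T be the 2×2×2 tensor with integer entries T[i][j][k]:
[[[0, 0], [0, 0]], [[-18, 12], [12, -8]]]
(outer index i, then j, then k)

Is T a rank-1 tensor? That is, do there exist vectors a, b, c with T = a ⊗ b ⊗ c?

Yes

If T = a ⊗ b ⊗ c then every fibre of T is a multiple of the corresponding factor, so read the factors off the fibres through the nonzero entry T[1,0,0] = -18.
The mode-1 fibre T[:,0,0] = [0, -18] gives a = (0, 1) (primitive direction); the mode-2 fibre T[1,:,0] = [-18, 12] gives b = (3, -2); then c[k] = T[1,0,k] / (a[1]·b[0]) = [-18, 12] / 3 = (-6, 4).
Expanding (0, 1) ⊗ (3, -2) ⊗ (-6, 4) reproduces all 8 entries of T, so T = (0, 1) ⊗ (3, -2) ⊗ (-6, 4) and rank(T) ≤ 1.
Equivalently every frontal slice T[:,:,k] is c[k] times the rank-1 matrix (0, 1) ⊗ (3, -2). So T has rank 1 (it is nonzero).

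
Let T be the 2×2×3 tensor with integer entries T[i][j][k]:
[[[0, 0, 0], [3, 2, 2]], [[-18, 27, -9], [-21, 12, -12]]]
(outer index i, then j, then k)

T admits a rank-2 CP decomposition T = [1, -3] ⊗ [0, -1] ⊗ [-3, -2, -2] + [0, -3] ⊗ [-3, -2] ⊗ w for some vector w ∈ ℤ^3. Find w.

Subtract the known terms from T to get the rank-1 residual R = [0, -3] ⊗ [-3, -2] ⊗ w, so R[i,j,k] = a[i]·b[j]·w[k]. Pick indices with nonzero a[1]·b[0] = (-3)·(-3) = 9. Only the fibre through (1,0,·) is needed: R[1,0,:] = T[1,0,:] − Σₗ aₗ[1]bₗ[0]cₗ = [-18, 27, -9] − (-3)·(0)·[-3, -2, -2] = [-18, 27, -9]. Then w[k] = R[1,0,k] / 9 for each k, giving w = [-18, 27, -9] / 9 = [-2, 3, -1].

w = [-2, 3, -1]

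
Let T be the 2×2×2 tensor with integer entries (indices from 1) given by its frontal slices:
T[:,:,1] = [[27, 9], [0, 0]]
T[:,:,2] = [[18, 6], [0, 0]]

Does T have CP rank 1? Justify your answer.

If T = a (x) b (x) c then every fibre of T is a multiple of the corresponding factor, so read the factors off the fibres through the nonzero entry T[1,1,1] = 27.
The mode-1 fibre T[:,1,1] = [27, 0] gives a = (1, 0) (primitive direction); the mode-2 fibre T[1,:,1] = [27, 9] gives b = (3, 1); then c[k] = T[1,1,k] / (a[1]·b[1]) = [27, 18] / 3 = (9, 6).
Expanding (1, 0) (x) (3, 1) (x) (9, 6) reproduces all 8 entries of T, so T = (1, 0) (x) (3, 1) (x) (9, 6) and rank(T) ≤ 1.
Equivalently every frontal slice T[:,:,k] is c[k] times the rank-1 matrix (1, 0) (x) (3, 1). So T has rank 1 (it is nonzero).

Yes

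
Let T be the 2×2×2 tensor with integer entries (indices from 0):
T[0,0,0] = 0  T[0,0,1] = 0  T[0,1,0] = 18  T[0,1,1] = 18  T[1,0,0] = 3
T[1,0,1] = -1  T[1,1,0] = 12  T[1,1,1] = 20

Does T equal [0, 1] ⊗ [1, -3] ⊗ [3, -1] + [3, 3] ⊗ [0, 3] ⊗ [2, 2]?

Reconstruct entry (1,1,0) from the claimed factors: Σₗ aₗ[1]bₗ[1]cₗ[0] = (1)·(-3)·(3) + (3)·(3)·(2) = 9, but T[1,1,0] = 12. The claim is false.

No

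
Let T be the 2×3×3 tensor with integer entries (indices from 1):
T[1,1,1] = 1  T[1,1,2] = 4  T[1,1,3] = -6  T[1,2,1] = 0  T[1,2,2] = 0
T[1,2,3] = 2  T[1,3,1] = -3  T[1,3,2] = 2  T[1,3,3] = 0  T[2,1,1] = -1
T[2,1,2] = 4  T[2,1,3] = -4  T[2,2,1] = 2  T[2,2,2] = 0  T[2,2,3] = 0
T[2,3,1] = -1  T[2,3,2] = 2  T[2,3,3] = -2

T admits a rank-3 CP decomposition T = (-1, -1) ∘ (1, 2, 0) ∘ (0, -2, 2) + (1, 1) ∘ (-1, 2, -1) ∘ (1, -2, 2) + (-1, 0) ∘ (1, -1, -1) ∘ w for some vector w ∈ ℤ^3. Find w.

w = (-2, 0, 2)

Subtract the known terms from T to get the rank-1 residual R = (-1, 0) ∘ (1, -1, -1) ∘ w, so R[i,j,k] = a[i]·b[j]·w[k]. Pick indices with nonzero a[1]·b[1] = (-1)·(1) = -1. Only the fibre through (1,1,·) is needed: R[1,1,:] = T[1,1,:] − Σₗ aₗ[1]bₗ[1]cₗ = [1, 4, -6] − (-1)·(1)·(0, -2, 2) − (1)·(-1)·(1, -2, 2) = [2, 0, -2]. Then w[k] = R[1,1,k] / -1 for each k, giving w = [2, 0, -2] / -1 = (-2, 0, 2).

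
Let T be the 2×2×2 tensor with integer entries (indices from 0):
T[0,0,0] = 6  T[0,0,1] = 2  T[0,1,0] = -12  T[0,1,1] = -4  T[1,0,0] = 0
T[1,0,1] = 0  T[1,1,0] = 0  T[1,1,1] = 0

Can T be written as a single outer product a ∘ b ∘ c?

If T = a ∘ b ∘ c then every fibre of T is a multiple of the corresponding factor, so read the factors off the fibres through the nonzero entry T[0,0,0] = 6.
The mode-1 fibre T[:,0,0] = [6, 0] gives a = [1, 0] (primitive direction); the mode-2 fibre T[0,:,0] = [6, -12] gives b = [1, -2]; then c[k] = T[0,0,k] / (a[0]·b[0]) = [6, 2] / 1 = [6, 2].
Expanding [1, 0] ∘ [1, -2] ∘ [6, 2] reproduces all 8 entries of T, so T = [1, 0] ∘ [1, -2] ∘ [6, 2] and rank(T) ≤ 1.
Equivalently every frontal slice T[:,:,k] is c[k] times the rank-1 matrix [1, 0] ∘ [1, -2]. So T has rank 1 (it is nonzero).

Yes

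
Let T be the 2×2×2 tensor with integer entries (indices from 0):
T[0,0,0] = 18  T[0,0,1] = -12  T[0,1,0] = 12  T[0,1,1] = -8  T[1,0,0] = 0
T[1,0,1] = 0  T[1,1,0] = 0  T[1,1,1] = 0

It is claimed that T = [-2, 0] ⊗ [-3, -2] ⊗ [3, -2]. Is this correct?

Reconstruct entrywise from the claimed factors. For example, T[1,0,0] = 0 and Σₗ aₗ[1]bₗ[0]cₗ[0] = (0)·(-3)·(3) = 0; checking all 8 entries, every one matches. The claim holds.

Yes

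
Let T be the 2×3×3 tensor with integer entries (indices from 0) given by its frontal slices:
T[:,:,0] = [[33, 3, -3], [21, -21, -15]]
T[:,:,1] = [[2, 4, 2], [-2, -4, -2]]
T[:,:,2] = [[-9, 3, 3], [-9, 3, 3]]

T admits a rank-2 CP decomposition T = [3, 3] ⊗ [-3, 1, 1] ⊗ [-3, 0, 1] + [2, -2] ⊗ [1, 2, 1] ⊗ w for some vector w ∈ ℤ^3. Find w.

w = [3, 1, 0]

Subtract the known terms from T to get the rank-1 residual R = [2, -2] ⊗ [1, 2, 1] ⊗ w, so R[i,j,k] = a[i]·b[j]·w[k]. Pick indices with nonzero a[0]·b[0] = (2)·(1) = 2. Only the fibre through (0,0,·) is needed: R[0,0,:] = T[0,0,:] − Σₗ aₗ[0]bₗ[0]cₗ = [33, 2, -9] − (3)·(-3)·[-3, 0, 1] = [6, 2, 0]. Then w[k] = R[0,0,k] / 2 for each k, giving w = [6, 2, 0] / 2 = [3, 1, 0].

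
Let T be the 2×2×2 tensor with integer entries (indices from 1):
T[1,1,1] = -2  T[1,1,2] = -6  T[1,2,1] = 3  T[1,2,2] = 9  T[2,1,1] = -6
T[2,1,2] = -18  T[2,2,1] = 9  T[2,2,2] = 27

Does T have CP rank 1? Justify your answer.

Yes

If T = a ⊗ b ⊗ c then every fibre of T is a multiple of the corresponding factor, so read the factors off the fibres through the nonzero entry T[1,1,1] = -2.
The mode-1 fibre T[:,1,1] = [-2, -6] gives a = [1, 3] (primitive direction); the mode-2 fibre T[1,:,1] = [-2, 3] gives b = [2, -3]; then c[k] = T[1,1,k] / (a[1]·b[1]) = [-2, -6] / 2 = [-1, -3].
Expanding [1, 3] ⊗ [2, -3] ⊗ [-1, -3] reproduces all 8 entries of T, so T = [1, 3] ⊗ [2, -3] ⊗ [-1, -3] and rank(T) ≤ 1.
Equivalently every frontal slice T[:,:,k] is c[k] times the rank-1 matrix [1, 3] ⊗ [2, -3]. So T has rank 1 (it is nonzero).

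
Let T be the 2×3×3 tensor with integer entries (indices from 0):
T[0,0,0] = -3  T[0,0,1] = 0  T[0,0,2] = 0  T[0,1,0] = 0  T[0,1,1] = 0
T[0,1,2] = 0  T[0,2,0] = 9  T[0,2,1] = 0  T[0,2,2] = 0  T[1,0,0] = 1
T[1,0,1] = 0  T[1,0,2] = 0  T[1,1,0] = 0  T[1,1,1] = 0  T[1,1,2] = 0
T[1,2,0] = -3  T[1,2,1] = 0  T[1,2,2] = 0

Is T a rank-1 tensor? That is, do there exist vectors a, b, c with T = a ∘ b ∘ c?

The mode-1 fibre T[:,0,0] = [-3, 1] gives a = [3, -1] (primitive direction); the mode-2 fibre T[0,:,0] = [-3, 0, 9] gives b = [1, 0, -3]; then c[k] = T[0,0,k] / (a[0]·b[0]) = [-3, 0, 0] / 3 = [-1, 0, 0].
Expanding [3, -1] ∘ [1, 0, -3] ∘ [-1, 0, 0] reproduces all 18 entries of T, so T = [3, -1] ∘ [1, 0, -3] ∘ [-1, 0, 0] and rank(T) ≤ 1.
Equivalently every frontal slice T[:,:,k] is c[k] times the rank-1 matrix [3, -1] ∘ [1, 0, -3]. So T has rank 1 (it is nonzero).

Yes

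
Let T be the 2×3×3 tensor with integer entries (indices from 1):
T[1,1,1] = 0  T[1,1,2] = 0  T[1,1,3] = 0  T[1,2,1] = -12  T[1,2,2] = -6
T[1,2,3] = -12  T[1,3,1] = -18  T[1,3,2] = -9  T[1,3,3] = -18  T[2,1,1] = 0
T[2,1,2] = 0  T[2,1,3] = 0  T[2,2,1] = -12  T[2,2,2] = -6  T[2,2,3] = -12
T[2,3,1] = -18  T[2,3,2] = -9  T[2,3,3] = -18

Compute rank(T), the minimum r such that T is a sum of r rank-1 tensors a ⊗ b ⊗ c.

1

Lower bound: T ≠ 0 (e.g. T[1,2,1] = -12), so rank(T) ≥ 1.
Upper bound: the mode-1 fibre T[:,2,1] = [-12, -12] gives a = (1, 1) (primitive direction); the mode-2 fibre T[1,:,1] = [0, -12, -18] gives b = (0, 2, 3); then c[k] = T[1,2,k] / (a[1]·b[2]) = [-12, -6, -12] / 2 = (-6, -3, -6).
Expanding (1, 1) ⊗ (0, 2, 3) ⊗ (-6, -3, -6) reproduces all 18 entries of T, so T = (1, 1) ⊗ (0, 2, 3) ⊗ (-6, -3, -6) and rank(T) ≤ 1.
These bounds meet, so rank(T) = 1.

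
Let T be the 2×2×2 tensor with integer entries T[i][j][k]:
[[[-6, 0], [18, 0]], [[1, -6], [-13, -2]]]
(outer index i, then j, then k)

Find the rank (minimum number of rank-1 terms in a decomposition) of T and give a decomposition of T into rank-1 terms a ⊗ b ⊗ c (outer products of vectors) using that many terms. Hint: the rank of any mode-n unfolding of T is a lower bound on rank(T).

Lower bound: in the mode-3 unfolding of T (rows indexed by k, columns by (i,j)) the 2×2 minor on rows k ∈ {0, 1}, columns (i,j) ∈ {(0,0), (1,0)} is det [[-6, 1], [0, -6]] = 36 ≠ 0, so that unfolding has rank ≥ 2 and hence rank(T) ≥ 2 (CP rank is at least every unfolding rank, though it can be larger).
Upper bound: with S_k = T[:,:,k], the two rank-1 terms a₁b₁ᵀ, a₂b₂ᵀ are the rank-1 members of the pencil x·S₀ + y·S₁.
det(x·S₀ + y·S₁) is 60·x² + 120·xy = 60·(x + 2·y)(x), vanishing at (x:y) = (2:-1) and (0:1).
M₁ = 2·S₀ − S₁ = [[-12, 36], [8, -24]] = (-4)·(3, -2)(1, -3)ᵀ and M₂ = S₁ = [[0, 0], [-6, -2]] = (-2)·(0, 1)(3, 1)ᵀ, so take a₁ = (3, -2), b₁ = (1, -3), a₂ = (0, 1), b₂ = (3, 1).
Each slice is an integer combination of E₁ = a₁b₁ᵀ and E₂ = a₂b₂ᵀ: S₀ = −2·E₁ − E₂, S₁ = −2·E₂; reading off coefficients, c₁ = (-2, 0) and c₂ = (-1, -2).
Hence T = (3, -2) ⊗ (1, -3) ⊗ (-2, 0) + (0, 1) ⊗ (3, 1) ⊗ (-1, -2), so rank(T) ≤ 2.
These bounds meet, so rank(T) = 2.

rank(T) = 2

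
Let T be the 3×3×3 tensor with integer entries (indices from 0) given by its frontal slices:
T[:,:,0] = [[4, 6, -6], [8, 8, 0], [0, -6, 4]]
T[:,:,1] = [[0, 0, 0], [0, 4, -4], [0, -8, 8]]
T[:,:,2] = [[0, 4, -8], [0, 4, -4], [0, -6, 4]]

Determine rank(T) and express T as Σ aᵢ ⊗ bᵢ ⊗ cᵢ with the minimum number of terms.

Lower bound: the mode-2 unfolding of T (rows indexed by j, columns by (i,k) = (0,0), (0,1), (0,2), (1,0), (1,1), (1,2), (2,0), (2,1), (2,2)) is [[4, 0, 0, 8, 0, 0, 0, 0, 0], [6, 0, 4, 8, 4, 4, -6, -8, -6], [-6, 0, -8, 0, -4, -4, 4, 8, 4]].
There the 3×3 minor on rows j ∈ {0, 1, 2}, columns (i,k) ∈ {(0,0), (0,2), (1,0)} is det [[4, 0, 8], [6, 4, 8], [-6, -8, 0]] = 64 ≠ 0, so this unfolding has rank ≥ 3; CP rank is at least every unfolding rank, so rank(T) ≥ 3. (Unfolding ranks only ever bound the CP rank from below — rank(T) can be strictly larger than all of them — so the matching upper bound has to come from an explicit 3-term decomposition.)
Upper bound: T is a sum of 3 rank-1 terms, T = [0, 1, -2] ⊗ [0, 1, -1] ⊗ [4, 4, 4] + [1, 2, 0] ⊗ [2, 1, 1] ⊗ [2, 0, 0] + [2, 0, 1] ⊗ [0, 1, -2] ⊗ [2, 0, 2] (one valid choice — decompositions are not unique — normalised so each a, b is primitive with positive first nonzero entry; check it by expanding all entries), so rank(T) ≤ 3.
These bounds meet, so rank(T) = 3.
Check entry T[2,0,0] = 0: (-2)·(0)·(4) + (0)·(2)·(2) + (1)·(0)·(2) = 0.

rank(T) = 3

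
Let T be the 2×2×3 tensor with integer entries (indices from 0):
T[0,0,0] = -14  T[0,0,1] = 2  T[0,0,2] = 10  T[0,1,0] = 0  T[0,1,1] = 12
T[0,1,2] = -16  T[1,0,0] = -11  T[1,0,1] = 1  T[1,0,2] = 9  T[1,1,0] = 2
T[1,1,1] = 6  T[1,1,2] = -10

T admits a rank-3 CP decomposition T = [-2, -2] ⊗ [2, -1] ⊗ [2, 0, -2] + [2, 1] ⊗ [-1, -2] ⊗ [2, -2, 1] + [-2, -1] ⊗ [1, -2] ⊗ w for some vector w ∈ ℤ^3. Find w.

Subtract the known terms from T to get the rank-1 residual R = [-2, -1] ⊗ [1, -2] ⊗ w, so R[i,j,k] = a[i]·b[j]·w[k]. Pick indices with nonzero a[0]·b[0] = (-2)·(1) = -2. Only the fibre through (0,0,·) is needed: R[0,0,:] = T[0,0,:] − Σₗ aₗ[0]bₗ[0]cₗ = [-14, 2, 10] − (-2)·(2)·[2, 0, -2] − (2)·(-1)·[2, -2, 1] = [-2, -2, 4]. Then w[k] = R[0,0,k] / -2 for each k, giving w = [-2, -2, 4] / -2 = [1, 1, -2].

w = [1, 1, -2]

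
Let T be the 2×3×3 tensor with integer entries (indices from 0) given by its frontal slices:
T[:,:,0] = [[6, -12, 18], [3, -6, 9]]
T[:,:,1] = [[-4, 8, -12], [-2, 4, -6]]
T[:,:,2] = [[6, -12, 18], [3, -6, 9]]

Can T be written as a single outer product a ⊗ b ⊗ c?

Yes

If T = a ⊗ b ⊗ c then every fibre of T is a multiple of the corresponding factor, so read the factors off the fibres through the nonzero entry T[0,0,0] = 6.
The mode-1 fibre T[:,0,0] = [6, 3] gives a = [2, 1] (primitive direction); the mode-2 fibre T[0,:,0] = [6, -12, 18] gives b = [1, -2, 3]; then c[k] = T[0,0,k] / (a[0]·b[0]) = [6, -4, 6] / 2 = [3, -2, 3].
Expanding [2, 1] ⊗ [1, -2, 3] ⊗ [3, -2, 3] reproduces all 18 entries of T, so T = [2, 1] ⊗ [1, -2, 3] ⊗ [3, -2, 3] and rank(T) ≤ 1.
Equivalently every frontal slice T[:,:,k] is c[k] times the rank-1 matrix [2, 1] ⊗ [1, -2, 3]. So T has rank 1 (it is nonzero).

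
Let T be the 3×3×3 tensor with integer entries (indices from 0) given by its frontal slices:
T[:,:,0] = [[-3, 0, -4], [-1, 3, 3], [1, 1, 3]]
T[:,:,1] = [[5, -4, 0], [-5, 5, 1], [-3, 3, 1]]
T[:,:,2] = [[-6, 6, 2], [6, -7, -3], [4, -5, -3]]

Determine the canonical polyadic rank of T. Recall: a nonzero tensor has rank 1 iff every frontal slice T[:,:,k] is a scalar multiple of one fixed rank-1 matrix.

Lower bound: the mode-2 unfolding of T (rows indexed by j, columns by (i,k) = (0,0), (0,1), (0,2), (1,0), (1,1), (1,2), (2,0), (2,1), (2,2)) is [[-3, 5, -6, -1, -5, 6, 1, -3, 4], [0, -4, 6, 3, 5, -7, 1, 3, -5], [-4, 0, 2, 3, 1, -3, 3, 1, -3]].
There the 3×3 minor on rows j ∈ {0, 1, 2}, columns (i,k) ∈ {(0,0), (0,1), (1,0)} is det [[-3, 5, -1], [0, -4, 3], [-4, 0, 3]] = -8 ≠ 0, so this unfolding has rank ≥ 3; CP rank is at least every unfolding rank, so rank(T) ≥ 3. (Flattening ranks never certify an upper bound on CP rank; for that we must actually write T with 3 rank-1 terms.)
Upper bound: T is a sum of 3 rank-1 terms, T = [0, 1, 0] (x) [1, -1, 0] (x) [-2, -2, 2] + [1, -1, -1] (x) [1, -2, -2] (x) [1, 1, -2] + [2, -1, -1] (x) [2, -1, 1] (x) [-1, 1, -1] (written with every a and b primitive with positive leading entry and the scale carried by c; CP decompositions are not unique, and this one is verified by expanding entrywise), so rank(T) ≤ 3.
These bounds meet, so rank(T) = 3.

3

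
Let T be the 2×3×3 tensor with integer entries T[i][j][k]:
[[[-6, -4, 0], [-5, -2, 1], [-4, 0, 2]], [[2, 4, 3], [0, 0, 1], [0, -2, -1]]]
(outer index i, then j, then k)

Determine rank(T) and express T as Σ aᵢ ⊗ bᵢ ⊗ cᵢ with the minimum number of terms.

rank(T) = 3

Lower bound: in the mode-2 unfolding of T (rows indexed by j, columns by (i,k)) the 3×3 minor on rows j ∈ {0, 1, 2}, columns (i,k) ∈ {(0,0), (0,1), (1,0)} is det [[-6, -4, 2], [-5, -2, 0], [-4, 0, 0]] = -16 ≠ 0, so that unfolding has rank ≥ 3 and hence rank(T) ≥ 3 (CP rank is at least every unfolding rank, though it can be larger).
Upper bound: T is a sum of 3 rank-1 terms, T = [0, 1] ⊗ [2, 2, 1] ⊗ [-2, -2, 0] + [1, -2] ⊗ [2, 1, 0] ⊗ [-1, -2, -1] + [2, -1] ⊗ [1, 1, 1] ⊗ [-2, 0, 1] (one valid choice — decompositions are not unique — normalised so each a, b is primitive with positive first nonzero entry; check it by expanding all entries), so rank(T) ≤ 3.
These bounds meet, so rank(T) = 3.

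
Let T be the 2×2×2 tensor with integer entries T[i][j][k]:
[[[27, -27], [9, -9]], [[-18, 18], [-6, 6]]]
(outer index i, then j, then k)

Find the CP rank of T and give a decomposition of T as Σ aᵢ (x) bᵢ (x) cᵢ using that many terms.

Lower bound: T ≠ 0 (e.g. T[0,0,0] = 27), so rank(T) ≥ 1.
Upper bound: if T = a (x) b (x) c then every fibre of T is a multiple of the corresponding factor, so read the factors off the fibres through the nonzero entry T[0,0,0] = 27.
The mode-1 fibre T[:,0,0] = [27, -18] gives a = (3, -2) (primitive direction); the mode-2 fibre T[0,:,0] = [27, 9] gives b = (3, 1); then c[k] = T[0,0,k] / (a[0]·b[0]) = [27, -27] / 9 = (3, -3).
Expanding (3, -2) (x) (3, 1) (x) (3, -3) reproduces all 8 entries of T, so T = (3, -2) (x) (3, 1) (x) (3, -3) and rank(T) ≤ 1.
These bounds meet, so rank(T) = 1.

rank(T) = 1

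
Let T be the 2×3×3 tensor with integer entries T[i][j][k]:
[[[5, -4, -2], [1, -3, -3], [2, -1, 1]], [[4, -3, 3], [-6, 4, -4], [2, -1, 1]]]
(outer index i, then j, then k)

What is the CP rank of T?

Lower bound: the mode-3 unfolding of T (rows indexed by k, columns by (i,j) = (0,0), (0,1), (0,2), (1,0), (1,1), (1,2)) is [[5, 1, 2, 4, -6, 2], [-4, -3, -1, -3, 4, -1], [-2, -3, 1, 3, -4, 1]].
There the 3×3 minor on rows k ∈ {0, 1, 2}, columns (i,j) ∈ {(0,0), (0,1), (0,2)} is det [[5, 1, 2], [-4, -3, -1], [-2, -3, 1]] = -12 ≠ 0, so this unfolding has rank ≥ 3; CP rank is at least every unfolding rank, so rank(T) ≥ 3. (Flattening ranks never certify an upper bound on CP rank; for that we must actually write T with 3 rank-1 terms.)
Upper bound: T is a sum of 3 rank-1 terms, T = [1, -2] ⊗ [1, -1, 0] ⊗ [-1, 1, -1] + [1, 0] ⊗ [1, 1, 0] ⊗ [4, -4, -2] + [1, 1] ⊗ [1, -2, 1] ⊗ [2, -1, 1] (written with every a and b primitive with positive leading entry and the scale carried by c; CP decompositions are not unique, and this one is verified by expanding entrywise), so rank(T) ≤ 3.
These bounds meet, so rank(T) = 3.

3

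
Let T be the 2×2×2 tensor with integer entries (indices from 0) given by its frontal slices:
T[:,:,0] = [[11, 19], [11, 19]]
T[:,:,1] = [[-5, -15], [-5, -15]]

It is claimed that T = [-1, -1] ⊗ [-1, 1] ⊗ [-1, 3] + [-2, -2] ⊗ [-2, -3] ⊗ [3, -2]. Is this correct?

Yes

Reconstruct entrywise from the claimed factors. For example, T[0,0,1] = -5 and Σₗ aₗ[0]bₗ[0]cₗ[1] = (-1)·(-1)·(3) + (-2)·(-2)·(-2) = -5; checking all 8 entries, every one matches. The claim holds.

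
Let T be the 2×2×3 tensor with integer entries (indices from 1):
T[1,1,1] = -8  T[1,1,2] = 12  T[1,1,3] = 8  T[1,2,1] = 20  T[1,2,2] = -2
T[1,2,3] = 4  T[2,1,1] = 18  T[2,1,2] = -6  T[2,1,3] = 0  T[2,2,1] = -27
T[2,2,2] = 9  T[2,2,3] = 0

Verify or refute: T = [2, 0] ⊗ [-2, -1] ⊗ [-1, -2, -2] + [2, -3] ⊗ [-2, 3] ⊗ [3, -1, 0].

Yes

Reconstruct entrywise from the claimed factors. For example, T[2,1,3] = 0 and Σₗ aₗ[2]bₗ[1]cₗ[3] = (0)·(-2)·(-2) + (-3)·(-2)·(0) = 0; checking all 12 entries, every one matches. The claim holds.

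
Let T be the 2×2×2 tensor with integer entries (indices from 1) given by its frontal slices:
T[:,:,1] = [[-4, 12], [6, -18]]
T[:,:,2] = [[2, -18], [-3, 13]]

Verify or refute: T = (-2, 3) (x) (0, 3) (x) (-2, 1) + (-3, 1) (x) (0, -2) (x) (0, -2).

Reconstruct entry (1,1,1) from the claimed factors: Σₗ aₗ[1]bₗ[1]cₗ[1] = (-2)·(0)·(-2) + (-3)·(0)·(0) = 0, but T[1,1,1] = -4. The claim is false.

No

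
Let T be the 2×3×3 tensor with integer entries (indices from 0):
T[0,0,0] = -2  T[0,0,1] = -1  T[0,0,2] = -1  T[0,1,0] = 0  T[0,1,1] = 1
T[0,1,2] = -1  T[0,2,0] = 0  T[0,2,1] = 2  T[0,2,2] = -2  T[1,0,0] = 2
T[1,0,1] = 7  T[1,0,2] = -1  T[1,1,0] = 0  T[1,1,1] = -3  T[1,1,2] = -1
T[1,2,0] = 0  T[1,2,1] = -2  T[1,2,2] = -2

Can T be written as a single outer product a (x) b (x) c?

No

The mode-3 unfolding of T (rows indexed by k, columns by (i,j) = (0,0), (0,1), (0,2), (1,0), (1,1), (1,2)) is [[-2, 0, 0, 2, 0, 0], [-1, 1, 2, 7, -3, -2], [-1, -1, -2, -1, -1, -2]].
There the 3×3 minor on rows k ∈ {0, 1, 2}, columns (i,j) ∈ {(0,0), (0,1), (1,0)} is det [[-2, 0, 2], [-1, 1, 7], [-1, -1, -1]] = -8 ≠ 0, so this unfolding has rank ≥ 3; CP rank is at least every unfolding rank, so rank(T) ≥ 3.
In particular rank(T) ≥ 3 > 1, so T is not rank-1.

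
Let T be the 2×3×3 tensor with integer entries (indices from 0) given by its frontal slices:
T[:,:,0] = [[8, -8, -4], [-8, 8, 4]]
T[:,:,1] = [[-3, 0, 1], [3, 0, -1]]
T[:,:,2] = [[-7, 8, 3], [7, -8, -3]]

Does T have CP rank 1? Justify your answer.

The mode-3 unfolding of T (rows indexed by k, columns by (i,j) = (0,0), (0,1), (0,2), (1,0), (1,1), (1,2)) is [[8, -8, -4, -8, 8, 4], [-3, 0, 1, 3, 0, -1], [-7, 8, 3, 7, -8, -3]].
There the 3×3 minor on rows k ∈ {0, 1, 2}, columns (i,j) ∈ {(0,0), (0,1), (0,2)} is det [[8, -8, -4], [-3, 0, 1], [-7, 8, 3]] = 16 ≠ 0, so this unfolding has rank ≥ 3; CP rank is at least every unfolding rank, so rank(T) ≥ 3.
In particular rank(T) ≥ 3 > 1, so T is not rank-1.

No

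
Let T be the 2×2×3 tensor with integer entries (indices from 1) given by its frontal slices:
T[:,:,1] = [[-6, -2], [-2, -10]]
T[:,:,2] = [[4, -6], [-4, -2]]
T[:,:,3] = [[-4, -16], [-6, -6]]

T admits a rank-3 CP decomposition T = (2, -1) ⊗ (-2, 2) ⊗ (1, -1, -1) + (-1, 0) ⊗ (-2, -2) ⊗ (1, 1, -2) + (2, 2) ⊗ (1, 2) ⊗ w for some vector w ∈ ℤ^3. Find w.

w = (-2, -1, -2)

Subtract the known terms from T to get the rank-1 residual R = (2, 2) ⊗ (1, 2) ⊗ w, so R[i,j,k] = a[i]·b[j]·w[k]. Pick indices with nonzero a[1]·b[1] = (2)·(1) = 2. Only the fibre through (1,1,·) is needed: R[1,1,:] = T[1,1,:] − Σₗ aₗ[1]bₗ[1]cₗ = [-6, 4, -4] − (2)·(-2)·(1, -1, -1) − (-1)·(-2)·(1, 1, -2) = [-4, -2, -4]. Then w[k] = R[1,1,k] / 2 for each k, giving w = [-4, -2, -4] / 2 = (-2, -1, -2).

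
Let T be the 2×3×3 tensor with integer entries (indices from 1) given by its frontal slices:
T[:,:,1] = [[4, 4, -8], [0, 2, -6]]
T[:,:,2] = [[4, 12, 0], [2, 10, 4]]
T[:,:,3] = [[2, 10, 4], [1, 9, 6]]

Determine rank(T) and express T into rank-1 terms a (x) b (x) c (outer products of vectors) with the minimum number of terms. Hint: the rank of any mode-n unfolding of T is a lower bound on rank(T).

rank(T) = 3

Lower bound: in the mode-3 unfolding of T (rows indexed by k, columns by (i,j)) the 3×3 minor on rows k ∈ {1, 2, 3}, columns (i,j) ∈ {(1,1), (1,2), (2,1)} is det [[4, 4, 0], [4, 12, 2], [2, 10, 1]] = -32 ≠ 0, so that unfolding has rank ≥ 3 and hence rank(T) ≥ 3 (CP rank is at least every unfolding rank, though it can be larger).
Upper bound: T is a sum of 3 rank-1 terms, T = [0, 1] (x) [1, 0, 1] (x) [-2, 0, 0] + [1, 1] (x) [0, 1, 1] (x) [0, 8, 8] + [2, 1] (x) [1, 1, -2] (x) [2, 2, 1] (one valid choice — decompositions are not unique — normalised so each a, b is primitive with positive first nonzero entry; check it by expanding all entries), so rank(T) ≤ 3.
These bounds meet, so rank(T) = 3.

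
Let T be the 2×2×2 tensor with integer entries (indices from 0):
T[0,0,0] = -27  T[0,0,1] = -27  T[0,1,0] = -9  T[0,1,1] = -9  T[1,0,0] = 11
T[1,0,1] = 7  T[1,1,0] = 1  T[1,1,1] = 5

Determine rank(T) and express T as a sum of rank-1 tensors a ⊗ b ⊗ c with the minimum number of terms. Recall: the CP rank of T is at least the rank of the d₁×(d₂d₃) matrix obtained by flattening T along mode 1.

Lower bound: the mode-3 unfolding of T (rows indexed by k, columns by (i,j) = (0,0), (0,1), (1,0), (1,1)) is [[-27, -9, 11, 1], [-27, -9, 7, 5]].
There the 2×2 minor on rows k ∈ {0, 1}, columns (i,j) ∈ {(0,0), (1,0)} is det [[-27, 11], [-27, 7]] = 108 ≠ 0, so this unfolding has rank ≥ 2; CP rank is at least every unfolding rank, so rank(T) ≥ 2. (Unfolding ranks only ever bound the CP rank from below — rank(T) can be strictly larger than all of them — so the matching upper bound has to come from an explicit 2-term decomposition.)
Upper bound — finding two terms. Write S_k = T[:,:,k] for the frontal slices: S₀ = [[-27, -9], [11, 1]], S₁ = [[-27, -9], [7, 5]].
If T = a₁ ⊗ b₁ ⊗ c₁ + a₂ ⊗ b₂ ⊗ c₂ then each S_k = c₁[k]·a₁b₁ᵀ + c₂[k]·a₂b₂ᵀ. S₀ and S₁ are linearly independent, so a₁b₁ᵀ and a₂b₂ᵀ must span the same plane of matrices: they are the rank-1 matrices of the form x·S₀ + y·S₁.
det(x·S₀ + y·S₁) is 72·x² − 72·y² = 72·(x − y)(x + y), vanishing at (x:y) = (1:1) and (1:-1).
M₁ = S₀ + S₁ = [[-54, -18], [18, 6]] = (-6)·[3, -1][3, 1]ᵀ and M₂ = S₀ − S₁ = [[0, 0], [4, -4]] = 4·[0, 1][1, -1]ᵀ, so take a₁ = [3, -1], b₁ = [3, 1], a₂ = [0, 1], b₂ = [1, -1].
Each slice is an integer combination of E₁ = a₁b₁ᵀ and E₂ = a₂b₂ᵀ: S₀ = −3·E₁ + 2·E₂, S₁ = −3·E₁ − 2·E₂; reading off coefficients, c₁ = [-3, -3] and c₂ = [2, -2].
Hence T = [3, -1] ⊗ [3, 1] ⊗ [-3, -3] + [0, 1] ⊗ [1, -1] ⊗ [2, -2], so rank(T) ≤ 2.
These bounds meet, so rank(T) = 2.

rank(T) = 2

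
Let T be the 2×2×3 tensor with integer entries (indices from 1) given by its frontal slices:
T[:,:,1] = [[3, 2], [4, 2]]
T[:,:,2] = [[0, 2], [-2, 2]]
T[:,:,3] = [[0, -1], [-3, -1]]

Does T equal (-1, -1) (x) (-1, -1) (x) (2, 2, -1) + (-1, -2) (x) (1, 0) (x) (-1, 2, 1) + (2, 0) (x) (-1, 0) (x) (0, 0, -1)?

Yes

Reconstruct entrywise from the claimed factors. For example, T[2,2,3] = -1 and Σₗ aₗ[2]bₗ[2]cₗ[3] = (-1)·(-1)·(-1) + (-2)·(0)·(1) + (0)·(0)·(-1) = -1; checking all 12 entries, every one matches. The claim holds.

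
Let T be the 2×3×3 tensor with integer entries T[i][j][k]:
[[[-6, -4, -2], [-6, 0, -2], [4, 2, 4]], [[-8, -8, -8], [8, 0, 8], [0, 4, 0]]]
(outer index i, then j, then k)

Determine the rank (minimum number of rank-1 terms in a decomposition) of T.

Lower bound: the mode-3 unfolding of T (rows indexed by k, columns by (i,j) = (0,0), (0,1), (0,2), (1,0), (1,1), (1,2)) is [[-6, -6, 4, -8, 8, 0], [-4, 0, 2, -8, 0, 4], [-2, -2, 4, -8, 8, 0]].
There the 3×3 minor on rows k ∈ {0, 1, 2}, columns (i,j) ∈ {(0,0), (0,1), (0,2)} is det [[-6, -6, 4], [-4, 0, 2], [-2, -2, 4]] = -64 ≠ 0, so this unfolding has rank ≥ 3; CP rank is at least every unfolding rank, so rank(T) ≥ 3. (Unfolding ranks only ever bound the CP rank from below — rank(T) can be strictly larger than all of them — so the matching upper bound has to come from an explicit 3-term decomposition.)
Upper bound: T is a sum of 3 rank-1 terms, T = (1, -2) (x) (0, 2, -1) (x) (-2, 0, -2) + (1, 0) (x) (1, 1, 0) (x) (-2, 0, 2) + (1, 2) (x) (2, 0, -1) (x) (-2, -2, -2) (one valid choice — decompositions are not unique — normalised so each a, b is primitive with positive first nonzero entry; check it by expanding all entries), so rank(T) ≤ 3.
These bounds meet, so rank(T) = 3.

3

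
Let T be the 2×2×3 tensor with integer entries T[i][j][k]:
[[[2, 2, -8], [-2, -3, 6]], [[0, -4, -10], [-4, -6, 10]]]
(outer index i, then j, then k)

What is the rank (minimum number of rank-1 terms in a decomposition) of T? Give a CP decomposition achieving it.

Lower bound: in the mode-3 unfolding of T (rows indexed by k, columns by (i,j)) the 3×3 minor on rows k ∈ {0, 1, 2}, columns (i,j) ∈ {(0,0), (0,1), (1,0)} is det [[2, -2, 0], [2, -3, -4], [-8, 6, -10]] = 4 ≠ 0, so that unfolding has rank ≥ 3 and hence rank(T) ≥ 3 (CP rank is at least every unfolding rank, though it can be larger).
Upper bound: T is a sum of 3 rank-1 terms, T = [0, 1] ⊗ [1, 1] ⊗ [-2, -4, 2] + [1, 1] ⊗ [1, -1] ⊗ [2, 4, -4] + [1, 2] ⊗ [2, -1] ⊗ [0, -1, -2] (one valid choice — decompositions are not unique — normalised so each a, b is primitive with positive first nonzero entry; check it by expanding all entries), so rank(T) ≤ 3.
These bounds meet, so rank(T) = 3.

rank(T) = 3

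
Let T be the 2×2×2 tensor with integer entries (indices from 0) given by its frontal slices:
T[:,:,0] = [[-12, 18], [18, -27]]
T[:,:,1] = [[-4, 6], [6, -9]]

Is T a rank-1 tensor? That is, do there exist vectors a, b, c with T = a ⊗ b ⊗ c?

Yes

The mode-1 fibre T[:,0,0] = [-12, 18] gives a = [2, -3] (primitive direction); the mode-2 fibre T[0,:,0] = [-12, 18] gives b = [2, -3]; then c[k] = T[0,0,k] / (a[0]·b[0]) = [-12, -4] / 4 = [-3, -1].
Expanding [2, -3] ⊗ [2, -3] ⊗ [-3, -1] reproduces all 8 entries of T, so T = [2, -3] ⊗ [2, -3] ⊗ [-3, -1] and rank(T) ≤ 1.
Equivalently every frontal slice T[:,:,k] is c[k] times the rank-1 matrix [2, -3] ⊗ [2, -3]. So T has rank 1 (it is nonzero).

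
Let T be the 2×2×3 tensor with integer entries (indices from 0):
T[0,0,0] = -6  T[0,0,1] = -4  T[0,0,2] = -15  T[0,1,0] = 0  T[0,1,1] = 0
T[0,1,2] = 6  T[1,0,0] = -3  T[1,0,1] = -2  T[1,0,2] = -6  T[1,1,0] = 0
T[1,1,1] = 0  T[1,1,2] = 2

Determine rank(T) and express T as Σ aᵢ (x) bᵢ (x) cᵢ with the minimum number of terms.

Lower bound: in the mode-1 unfolding of T (rows indexed by i, columns by (j,k)) the 2×2 minor on rows i ∈ {0, 1}, columns (j,k) ∈ {(0,0), (0,2)} is det [[-6, -15], [-3, -6]] = -9 ≠ 0, so that unfolding has rank ≥ 2 and hence rank(T) ≥ 2 (CP rank is at least every unfolding rank, though it can be larger).
Upper bound: with S_k = T[:,:,k], the two rank-1 terms a₁b₁ᵀ, a₂b₂ᵀ are the rank-1 members of the pencil x·S₀ + y·S₂.
det(x·S₀ + y·S₂) is 6·xy + 6·y² = 6·(y)(x + y), vanishing at (x:y) = (1:0) and (1:-1).
M₁ = S₀ = [[-6, 0], [-3, 0]] = (-3)·[2, 1][1, 0]ᵀ and M₂ = S₀ − S₂ = [[9, -6], [3, -2]] = [3, 1][3, -2]ᵀ, so take a₁ = [2, 1], b₁ = [1, 0], a₂ = [3, 1], b₂ = [3, -2].
Each slice is an integer combination of E₁ = a₁b₁ᵀ and E₂ = a₂b₂ᵀ: S₀ = −3·E₁, S₁ = −2·E₁, S₂ = −3·E₁ − E₂; reading off coefficients, c₁ = [-3, -2, -3] and c₂ = [0, 0, -1].
Hence T = [2, 1] (x) [1, 0] (x) [-3, -2, -3] + [3, 1] (x) [3, -2] (x) [0, 0, -1], so rank(T) ≤ 2.
These bounds meet, so rank(T) = 2.

rank(T) = 2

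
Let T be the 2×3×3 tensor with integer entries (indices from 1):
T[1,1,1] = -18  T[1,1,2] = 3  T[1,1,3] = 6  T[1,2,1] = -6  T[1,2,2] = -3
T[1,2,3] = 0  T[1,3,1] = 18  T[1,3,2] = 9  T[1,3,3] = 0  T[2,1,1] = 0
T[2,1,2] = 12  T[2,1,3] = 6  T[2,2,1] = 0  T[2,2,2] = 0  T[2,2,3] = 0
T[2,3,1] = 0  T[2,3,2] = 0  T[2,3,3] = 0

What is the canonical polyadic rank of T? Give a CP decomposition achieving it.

rank(T) = 2

Lower bound: the mode-3 unfolding of T (rows indexed by k, columns by (i,j) = (1,1), (1,2), (1,3), (2,1), (2,2), (2,3)) is [[-18, -6, 18, 0, 0, 0], [3, -3, 9, 12, 0, 0], [6, 0, 0, 6, 0, 0]].
There the 2×2 minor on rows k ∈ {1, 2}, columns (i,j) ∈ {(1,1), (1,2)} is det [[-18, -6], [3, -3]] = 72 ≠ 0, so this unfolding has rank ≥ 2; CP rank is at least every unfolding rank, so rank(T) ≥ 2. (Unfolding ranks only ever bound the CP rank from below — rank(T) can be strictly larger than all of them — so the matching upper bound has to come from an explicit 2-term decomposition.)
Upper bound — finding two terms. Write S_k = T[:,:,k] for the frontal slices: S₁ = [[-18, -6, 18], [0, 0, 0]], S₂ = [[3, -3, 9], [12, 0, 0]], S₃ = [[6, 0, 0], [6, 0, 0]].
If T = a₁ (x) b₁ (x) c₁ + a₂ (x) b₂ (x) c₂ then each S_k = c₁[k]·a₁b₁ᵀ + c₂[k]·a₂b₂ᵀ. S₁ and S₂ are linearly independent, so a₁b₁ᵀ and a₂b₂ᵀ must span the same plane of matrices: they are the rank-1 matrices of the form x·S₁ + y·S₂.
The 2×2 minor of x·S₁ + y·S₂ on rows {1,2}, columns {1,2} is 72·xy + 36·y² = 36·(y)(2·x + y), vanishing at (x:y) = (1:0) and (1:-2).
M₁ = S₁ = [[-18, -6, 18], [0, 0, 0]] = (-6)·(1, 0)(3, 1, -3)ᵀ and M₂ = S₁ − 2·S₂ = [[-24, 0, 0], [-24, 0, 0]] = (-24)·(1, 1)(1, 0, 0)ᵀ, so take a₁ = (1, 0), b₁ = (3, 1, -3), a₂ = (1, 1), b₂ = (1, 0, 0).
Each slice is an integer combination of E₁ = a₁b₁ᵀ and E₂ = a₂b₂ᵀ: S₁ = −6·E₁, S₂ = −3·E₁ + 12·E₂, S₃ = 6·E₂; reading off coefficients, c₁ = (-6, -3, 0) and c₂ = (0, 12, 6).
Hence T = (1, 0) (x) (3, 1, -3) (x) (-6, -3, 0) + (1, 1) (x) (1, 0, 0) (x) (0, 12, 6), so rank(T) ≤ 2.
These bounds meet, so rank(T) = 2.
Check entry T[2,1,3] = 6: (0)·(3)·(0) + (1)·(1)·(6) = 6.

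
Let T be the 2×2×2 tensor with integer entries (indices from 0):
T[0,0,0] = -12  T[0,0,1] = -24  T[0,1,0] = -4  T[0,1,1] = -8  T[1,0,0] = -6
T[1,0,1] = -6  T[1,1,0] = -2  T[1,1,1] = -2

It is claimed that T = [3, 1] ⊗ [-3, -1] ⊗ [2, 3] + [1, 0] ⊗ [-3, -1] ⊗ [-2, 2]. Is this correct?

No

Reconstruct entry (0,0,1) from the claimed factors: Σₗ aₗ[0]bₗ[0]cₗ[1] = (3)·(-3)·(3) + (1)·(-3)·(2) = -33, but T[0,0,1] = -24. The claim is false.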